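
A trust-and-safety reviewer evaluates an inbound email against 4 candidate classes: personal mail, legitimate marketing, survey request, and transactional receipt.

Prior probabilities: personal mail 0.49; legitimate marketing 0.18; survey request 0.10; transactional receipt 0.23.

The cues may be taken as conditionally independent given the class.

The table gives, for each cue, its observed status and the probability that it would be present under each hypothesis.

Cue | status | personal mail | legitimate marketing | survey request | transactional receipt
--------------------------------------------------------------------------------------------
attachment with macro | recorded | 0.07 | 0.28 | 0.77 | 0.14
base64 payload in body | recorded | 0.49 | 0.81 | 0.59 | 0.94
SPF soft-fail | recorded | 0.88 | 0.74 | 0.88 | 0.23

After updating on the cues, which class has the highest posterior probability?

survey request

For each hypothesis, the unnormalized posterior weight is prior × product of the cue likelihoods:
  personal mail: 0.49 × 0.07 × 0.49 × 0.88 = 0.01479
  legitimate marketing: 0.18 × 0.28 × 0.81 × 0.74 = 0.03021
  survey request: 0.10 × 0.77 × 0.59 × 0.88 = 0.039978
  transactional receipt: 0.23 × 0.14 × 0.94 × 0.23 = 0.0069616
Marginal likelihood of the evidence = 0.09194.
P(personal mail | evidence) ≈ 0.01479 / 0.09194 ≈ 0.161
P(legitimate marketing | evidence) ≈ 0.03021 / 0.09194 ≈ 0.329
P(survey request | evidence) ≈ 0.039978 / 0.09194 ≈ 0.435
P(transactional receipt | evidence) ≈ 0.0069616 / 0.09194 ≈ 0.076
The largest is 0.435, so survey request is most probable.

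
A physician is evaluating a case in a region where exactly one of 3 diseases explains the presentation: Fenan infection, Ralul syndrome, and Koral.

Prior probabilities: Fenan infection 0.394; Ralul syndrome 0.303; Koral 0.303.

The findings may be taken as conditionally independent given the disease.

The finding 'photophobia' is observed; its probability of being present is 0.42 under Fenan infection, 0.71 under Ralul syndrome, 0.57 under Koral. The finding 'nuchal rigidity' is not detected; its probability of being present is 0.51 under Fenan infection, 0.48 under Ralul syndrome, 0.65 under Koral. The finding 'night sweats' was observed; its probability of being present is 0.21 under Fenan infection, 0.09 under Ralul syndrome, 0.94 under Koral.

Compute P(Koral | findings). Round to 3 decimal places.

0.677

By Bayes' rule with conditional independence, the unnormalized weight for each hypothesis is prior × ∏ likelihoods (using 1 − P(present | H) for each absent finding):
  Fenan infection: 0.394 × 0.42 × (1 − 0.51) × 0.21 = 0.017028
  Ralul syndrome: 0.303 × 0.71 × (1 − 0.48) × 0.09 = 0.010068
  Koral: 0.303 × 0.57 × (1 − 0.65) × 0.94 = 0.056822
Normalizing constant Z = 0.017028 + 0.010068 + 0.056822 = 0.083918.
P(Koral | evidence) = 0.056822 / 0.083918 ≈ 0.677.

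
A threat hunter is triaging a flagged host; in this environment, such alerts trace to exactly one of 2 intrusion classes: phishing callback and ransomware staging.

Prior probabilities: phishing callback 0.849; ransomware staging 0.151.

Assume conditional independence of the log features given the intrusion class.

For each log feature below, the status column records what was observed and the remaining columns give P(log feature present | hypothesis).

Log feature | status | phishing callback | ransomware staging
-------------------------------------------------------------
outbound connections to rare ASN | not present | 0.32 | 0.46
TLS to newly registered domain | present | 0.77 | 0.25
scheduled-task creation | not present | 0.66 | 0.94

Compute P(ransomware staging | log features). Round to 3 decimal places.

0.008

By Bayes' rule with conditional independence, the unnormalized weight for each hypothesis is prior × ∏ likelihoods (using 1 − P(present | H) for each absent log feature):
  phishing callback: 0.849 × (1 − 0.32) × 0.77 × (1 − 0.66) = 0.15114
  ransomware staging: 0.151 × (1 − 0.46) × 0.25 × (1 − 0.94) = 0.0012231
Marginal likelihood of the evidence = 0.15237.
P(ransomware staging | evidence) = 0.0012231 / 0.15237 ≈ 0.008.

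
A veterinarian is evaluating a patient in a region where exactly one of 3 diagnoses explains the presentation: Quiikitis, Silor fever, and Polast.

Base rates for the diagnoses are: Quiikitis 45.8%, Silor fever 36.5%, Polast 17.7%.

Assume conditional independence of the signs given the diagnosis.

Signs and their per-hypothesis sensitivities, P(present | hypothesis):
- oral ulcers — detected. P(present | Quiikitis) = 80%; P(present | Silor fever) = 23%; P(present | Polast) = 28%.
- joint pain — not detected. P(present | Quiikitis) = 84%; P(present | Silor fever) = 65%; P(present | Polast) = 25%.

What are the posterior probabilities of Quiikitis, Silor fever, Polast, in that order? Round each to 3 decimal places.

For each hypothesis, the unnormalized posterior weight is prior × product of the sign likelihoods (using 1 − P(present | H) for each absent sign):
  Quiikitis: 0.458 × 0.80 × (1 − 0.84) = 0.058624
  Silor fever: 0.365 × 0.23 × (1 − 0.65) = 0.029382
  Polast: 0.177 × 0.28 × (1 − 0.25) = 0.03717
The unnormalized weights sum to 0.12518.
P(Quiikitis | evidence) = 0.058624 / 0.12518 ≈ 0.468
P(Silor fever | evidence) = 0.029382 / 0.12518 ≈ 0.235
P(Polast | evidence) = 0.03717 / 0.12518 ≈ 0.297

0.468, 0.235, 0.297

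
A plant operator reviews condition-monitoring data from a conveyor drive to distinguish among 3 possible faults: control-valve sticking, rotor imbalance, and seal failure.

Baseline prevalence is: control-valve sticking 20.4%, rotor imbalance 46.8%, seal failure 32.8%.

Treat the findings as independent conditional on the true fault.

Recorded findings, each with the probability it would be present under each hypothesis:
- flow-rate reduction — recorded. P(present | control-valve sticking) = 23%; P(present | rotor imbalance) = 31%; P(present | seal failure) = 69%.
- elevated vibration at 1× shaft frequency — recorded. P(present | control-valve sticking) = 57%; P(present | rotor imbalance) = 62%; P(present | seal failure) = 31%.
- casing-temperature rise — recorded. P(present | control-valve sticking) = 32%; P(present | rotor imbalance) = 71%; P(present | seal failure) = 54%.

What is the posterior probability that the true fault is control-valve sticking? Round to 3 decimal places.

Multiply each prior by the joint likelihood of the evidence pattern:
  control-valve sticking: 0.204 × 0.23 × 0.57 × 0.32 = 0.0085582
  rotor imbalance: 0.468 × 0.31 × 0.62 × 0.71 = 0.063864
  seal failure: 0.328 × 0.69 × 0.31 × 0.54 = 0.037886
Marginal likelihood of the evidence = 0.11031.
P(control-valve sticking | evidence) = 0.0085582 / 0.11031 ≈ 0.078.

0.078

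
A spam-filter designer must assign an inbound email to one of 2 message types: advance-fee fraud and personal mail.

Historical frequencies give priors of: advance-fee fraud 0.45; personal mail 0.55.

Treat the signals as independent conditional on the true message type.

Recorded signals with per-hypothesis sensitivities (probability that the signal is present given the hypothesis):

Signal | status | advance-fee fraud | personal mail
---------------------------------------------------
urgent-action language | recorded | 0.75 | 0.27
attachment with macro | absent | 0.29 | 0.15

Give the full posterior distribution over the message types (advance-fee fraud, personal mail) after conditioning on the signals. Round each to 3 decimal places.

For each hypothesis, the unnormalized posterior weight is prior × product of the signal likelihoods (using 1 − P(present | H) for each absent signal):
  advance-fee fraud: 0.45 × 0.75 × (1 − 0.29) = 0.23963
  personal mail: 0.55 × 0.27 × (1 − 0.15) = 0.12623
Marginal likelihood of the evidence = 0.36585.
P(advance-fee fraud | evidence) = 0.23963 / 0.36585 ≈ 0.655
P(personal mail | evidence) = 0.12623 / 0.36585 ≈ 0.345

0.655, 0.345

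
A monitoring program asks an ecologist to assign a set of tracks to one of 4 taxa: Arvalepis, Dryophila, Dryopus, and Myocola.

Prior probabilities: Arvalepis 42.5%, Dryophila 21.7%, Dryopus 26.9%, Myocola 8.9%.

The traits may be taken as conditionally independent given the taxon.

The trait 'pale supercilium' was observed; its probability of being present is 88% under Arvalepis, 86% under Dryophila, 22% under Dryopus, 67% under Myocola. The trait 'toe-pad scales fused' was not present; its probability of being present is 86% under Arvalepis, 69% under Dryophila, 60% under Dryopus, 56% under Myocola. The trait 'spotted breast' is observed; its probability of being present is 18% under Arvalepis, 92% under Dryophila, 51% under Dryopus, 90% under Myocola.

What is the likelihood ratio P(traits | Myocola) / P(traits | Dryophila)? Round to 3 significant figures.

The Bayes factor is the ratio of the joint likelihoods of the trait pattern under the two hypotheses (using 1 − P(present | H) for each absent trait).
  Myocola: 0.67 × (1 − 0.56) × 0.90 = 0.26532
  Dryophila: 0.86 × (1 − 0.69) × 0.92 = 0.24527
Bayes factor = 0.26532 / 0.24527 ≈ 1.08

1.08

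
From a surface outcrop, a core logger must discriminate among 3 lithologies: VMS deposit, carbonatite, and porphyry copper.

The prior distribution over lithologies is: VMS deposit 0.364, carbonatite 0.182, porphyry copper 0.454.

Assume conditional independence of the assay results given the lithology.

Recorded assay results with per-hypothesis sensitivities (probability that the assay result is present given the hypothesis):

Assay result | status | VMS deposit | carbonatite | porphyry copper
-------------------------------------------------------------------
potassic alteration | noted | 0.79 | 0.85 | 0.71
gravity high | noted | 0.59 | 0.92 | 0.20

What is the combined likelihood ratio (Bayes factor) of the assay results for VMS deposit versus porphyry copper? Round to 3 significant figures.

3.28

The Bayes factor is the ratio of the joint likelihoods of the assay result pattern under the two hypotheses.
  VMS deposit: 0.79 × 0.59 = 0.4661
  porphyry copper: 0.71 × 0.20 = 0.142
Bayes factor = 0.4661 / 0.142 ≈ 3.28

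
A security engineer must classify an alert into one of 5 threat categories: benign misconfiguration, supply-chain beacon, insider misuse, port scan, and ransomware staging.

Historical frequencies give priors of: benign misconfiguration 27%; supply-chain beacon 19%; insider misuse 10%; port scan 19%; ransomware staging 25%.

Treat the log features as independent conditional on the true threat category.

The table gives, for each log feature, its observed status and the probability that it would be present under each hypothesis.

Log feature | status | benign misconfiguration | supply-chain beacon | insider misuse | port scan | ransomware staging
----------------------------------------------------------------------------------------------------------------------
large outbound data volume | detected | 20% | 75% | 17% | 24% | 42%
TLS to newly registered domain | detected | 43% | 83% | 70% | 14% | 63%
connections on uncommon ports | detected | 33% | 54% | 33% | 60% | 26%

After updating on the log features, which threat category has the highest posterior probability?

For each hypothesis, the unnormalized posterior weight is prior × product of the log feature likelihoods:
  benign misconfiguration: 0.27 × 0.20 × 0.43 × 0.33 = 0.0076626
  supply-chain beacon: 0.19 × 0.75 × 0.83 × 0.54 = 0.063869
  insider misuse: 0.10 × 0.17 × 0.70 × 0.33 = 0.003927
  port scan: 0.19 × 0.24 × 0.14 × 0.60 = 0.0038304
  ransomware staging: 0.25 × 0.42 × 0.63 × 0.26 = 0.017199
Normalizing constant Z = 0.0076626 + 0.063869 + 0.003927 + 0.0038304 + 0.017199 = 0.096488.
P(benign misconfiguration | evidence) ≈ 0.0076626 / 0.096488 ≈ 0.079
P(supply-chain beacon | evidence) ≈ 0.063869 / 0.096488 ≈ 0.662
P(insider misuse | evidence) ≈ 0.003927 / 0.096488 ≈ 0.041
P(port scan | evidence) ≈ 0.0038304 / 0.096488 ≈ 0.040
P(ransomware staging | evidence) ≈ 0.017199 / 0.096488 ≈ 0.178
The largest is 0.662, so supply-chain beacon is most probable.

supply-chain beacon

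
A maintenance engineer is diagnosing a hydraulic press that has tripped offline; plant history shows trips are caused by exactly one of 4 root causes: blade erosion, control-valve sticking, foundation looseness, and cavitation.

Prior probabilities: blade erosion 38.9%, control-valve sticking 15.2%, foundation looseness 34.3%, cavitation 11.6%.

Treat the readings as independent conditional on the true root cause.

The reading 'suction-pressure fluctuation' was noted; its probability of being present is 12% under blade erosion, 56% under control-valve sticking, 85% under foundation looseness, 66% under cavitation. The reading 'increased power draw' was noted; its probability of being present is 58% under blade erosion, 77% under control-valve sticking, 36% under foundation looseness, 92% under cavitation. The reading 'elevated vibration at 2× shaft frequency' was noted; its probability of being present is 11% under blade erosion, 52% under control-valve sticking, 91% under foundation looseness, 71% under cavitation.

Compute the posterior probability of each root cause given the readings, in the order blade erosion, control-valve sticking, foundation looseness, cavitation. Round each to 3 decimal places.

By Bayes' rule with conditional independence, the unnormalized weight for each hypothesis is prior × ∏ likelihoods:
  blade erosion: 0.389 × 0.12 × 0.58 × 0.11 = 0.0029782
  control-valve sticking: 0.152 × 0.56 × 0.77 × 0.52 = 0.034082
  foundation looseness: 0.343 × 0.85 × 0.36 × 0.91 = 0.095512
  cavitation: 0.116 × 0.66 × 0.92 × 0.71 = 0.050009
Normalizing constant Z = 0.0029782 + 0.034082 + 0.095512 + 0.050009 = 0.18258.
P(blade erosion | evidence) = 0.0029782 / 0.18258 ≈ 0.016
P(control-valve sticking | evidence) = 0.034082 / 0.18258 ≈ 0.187
P(foundation looseness | evidence) = 0.095512 / 0.18258 ≈ 0.523
P(cavitation | evidence) = 0.050009 / 0.18258 ≈ 0.274

0.016, 0.187, 0.523, 0.274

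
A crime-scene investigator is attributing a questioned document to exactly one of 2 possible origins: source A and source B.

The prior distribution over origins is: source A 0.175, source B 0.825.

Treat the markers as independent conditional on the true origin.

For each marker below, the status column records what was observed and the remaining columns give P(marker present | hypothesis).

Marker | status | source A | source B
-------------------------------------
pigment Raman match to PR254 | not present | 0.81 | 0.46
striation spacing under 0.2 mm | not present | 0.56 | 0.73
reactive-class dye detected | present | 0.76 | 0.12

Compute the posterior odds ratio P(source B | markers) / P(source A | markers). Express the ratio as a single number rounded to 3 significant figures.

1.30

Posterior odds equal prior odds times the likelihood ratio; only the two competing hypotheses matter (using 1 − P(present | H) for each absent marker).
  source B: 0.825 × (1 − 0.46) × (1 − 0.73) × 0.12 = 0.014434
  source A: 0.175 × (1 − 0.81) × (1 − 0.56) × 0.76 = 0.011119
Posterior odds = 0.014434 / 0.011119 ≈ 1.30.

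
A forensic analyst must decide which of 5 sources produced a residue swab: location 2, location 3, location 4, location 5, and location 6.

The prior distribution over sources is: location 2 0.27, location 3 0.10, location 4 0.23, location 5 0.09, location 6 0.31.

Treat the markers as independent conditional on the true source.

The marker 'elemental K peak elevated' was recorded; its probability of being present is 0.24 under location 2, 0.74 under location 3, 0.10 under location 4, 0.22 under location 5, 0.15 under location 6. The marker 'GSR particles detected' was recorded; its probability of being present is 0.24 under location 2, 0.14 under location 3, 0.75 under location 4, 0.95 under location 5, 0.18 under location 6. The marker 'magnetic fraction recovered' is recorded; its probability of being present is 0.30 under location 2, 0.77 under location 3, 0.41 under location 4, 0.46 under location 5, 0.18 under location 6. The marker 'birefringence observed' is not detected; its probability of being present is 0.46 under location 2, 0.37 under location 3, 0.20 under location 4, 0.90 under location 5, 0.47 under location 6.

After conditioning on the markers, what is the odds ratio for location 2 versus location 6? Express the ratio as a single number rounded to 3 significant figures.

3.16

Unnormalized posterior weight (prior times the marker likelihoods) for each of the two hypotheses (using 1 − P(present | H) for each absent marker):
  location 2: 0.27 × 0.24 × 0.24 × 0.30 × (1 − 0.46) = 0.0025194
  location 6: 0.31 × 0.15 × 0.18 × 0.18 × (1 − 0.47) = 0.0007985
Posterior odds = 0.0025194 / 0.0007985 ≈ 3.16.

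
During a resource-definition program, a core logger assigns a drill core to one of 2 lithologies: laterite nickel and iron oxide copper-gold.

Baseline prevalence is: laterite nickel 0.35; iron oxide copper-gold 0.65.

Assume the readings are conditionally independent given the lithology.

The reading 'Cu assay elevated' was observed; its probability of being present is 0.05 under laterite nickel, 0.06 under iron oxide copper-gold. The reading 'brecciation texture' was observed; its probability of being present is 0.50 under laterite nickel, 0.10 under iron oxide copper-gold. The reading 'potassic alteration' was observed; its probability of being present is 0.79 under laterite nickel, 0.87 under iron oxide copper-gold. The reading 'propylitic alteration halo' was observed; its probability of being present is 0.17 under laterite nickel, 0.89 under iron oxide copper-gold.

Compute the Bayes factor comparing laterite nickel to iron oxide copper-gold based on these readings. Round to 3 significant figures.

The Bayes factor is the ratio of the joint likelihoods of the reading pattern under the two hypotheses.
  laterite nickel: 0.05 × 0.50 × 0.79 × 0.17 = 0.0033575
  iron oxide copper-gold: 0.06 × 0.10 × 0.87 × 0.89 = 0.0046458
Bayes factor = 0.0033575 / 0.0046458 ≈ 0.723

0.723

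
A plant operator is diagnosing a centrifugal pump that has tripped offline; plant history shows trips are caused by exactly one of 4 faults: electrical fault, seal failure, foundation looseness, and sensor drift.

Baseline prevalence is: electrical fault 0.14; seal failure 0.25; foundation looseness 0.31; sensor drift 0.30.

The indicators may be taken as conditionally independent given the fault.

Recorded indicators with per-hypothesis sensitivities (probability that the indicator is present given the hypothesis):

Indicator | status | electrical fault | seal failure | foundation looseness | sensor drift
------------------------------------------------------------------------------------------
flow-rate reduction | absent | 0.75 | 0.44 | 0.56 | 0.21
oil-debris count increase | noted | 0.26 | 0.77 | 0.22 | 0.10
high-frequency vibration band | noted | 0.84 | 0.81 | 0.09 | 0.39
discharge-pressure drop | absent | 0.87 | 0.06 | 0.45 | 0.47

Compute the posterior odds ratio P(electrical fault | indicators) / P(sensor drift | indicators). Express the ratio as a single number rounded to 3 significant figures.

0.203

Posterior odds equal prior odds times the likelihood ratio; only the two competing hypotheses matter (using 1 − P(present | H) for each absent indicator).
  electrical fault: 0.14 × (1 − 0.75) × 0.26 × 0.84 × (1 − 0.87) = 0.00099372
  sensor drift: 0.30 × (1 − 0.21) × 0.10 × 0.39 × (1 − 0.47) = 0.0048988
Posterior odds = 0.00099372 / 0.0048988 ≈ 0.203.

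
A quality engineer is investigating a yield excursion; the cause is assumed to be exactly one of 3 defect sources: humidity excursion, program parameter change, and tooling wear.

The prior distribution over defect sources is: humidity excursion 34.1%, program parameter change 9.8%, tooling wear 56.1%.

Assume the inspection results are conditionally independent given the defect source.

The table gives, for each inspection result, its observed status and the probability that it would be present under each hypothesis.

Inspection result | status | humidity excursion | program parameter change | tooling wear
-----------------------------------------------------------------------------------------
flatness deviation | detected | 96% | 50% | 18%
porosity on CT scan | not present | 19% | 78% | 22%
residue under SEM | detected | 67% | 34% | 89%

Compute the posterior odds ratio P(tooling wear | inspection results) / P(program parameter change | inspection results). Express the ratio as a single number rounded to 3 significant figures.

19.1

Unnormalized posterior weight (prior times the inspection result likelihoods) for each of the two hypotheses (using 1 − P(present | H) for each absent inspection result):
  tooling wear: 0.561 × 0.18 × (1 − 0.22) × 0.89 = 0.0701
  program parameter change: 0.098 × 0.50 × (1 − 0.78) × 0.34 = 0.0036652
Posterior odds = 0.0701 / 0.0036652 ≈ 19.1.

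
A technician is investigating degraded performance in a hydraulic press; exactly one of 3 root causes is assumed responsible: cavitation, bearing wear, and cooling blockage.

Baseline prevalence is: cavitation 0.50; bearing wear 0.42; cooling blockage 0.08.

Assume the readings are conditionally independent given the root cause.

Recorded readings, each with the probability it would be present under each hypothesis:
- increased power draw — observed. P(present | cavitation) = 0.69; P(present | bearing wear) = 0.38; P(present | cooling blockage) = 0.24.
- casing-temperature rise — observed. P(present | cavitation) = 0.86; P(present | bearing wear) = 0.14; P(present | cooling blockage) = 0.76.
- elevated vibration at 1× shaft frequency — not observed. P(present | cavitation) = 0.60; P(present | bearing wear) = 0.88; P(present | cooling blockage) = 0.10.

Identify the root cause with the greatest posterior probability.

cavitation

By Bayes' rule with conditional independence, the unnormalized weight for each hypothesis is prior × ∏ likelihoods (using 1 − P(present | H) for each absent reading):
  cavitation: 0.50 × 0.69 × 0.86 × (1 − 0.60) = 0.11868
  bearing wear: 0.42 × 0.38 × 0.14 × (1 − 0.88) = 0.0026813
  cooling blockage: 0.08 × 0.24 × 0.76 × (1 − 0.10) = 0.013133
Marginal likelihood of the evidence = 0.13449.
P(cavitation | evidence) ≈ 0.11868 / 0.13449 ≈ 0.882
P(bearing wear | evidence) ≈ 0.0026813 / 0.13449 ≈ 0.020
P(cooling blockage | evidence) ≈ 0.013133 / 0.13449 ≈ 0.098
The largest is 0.882, so cavitation is most probable.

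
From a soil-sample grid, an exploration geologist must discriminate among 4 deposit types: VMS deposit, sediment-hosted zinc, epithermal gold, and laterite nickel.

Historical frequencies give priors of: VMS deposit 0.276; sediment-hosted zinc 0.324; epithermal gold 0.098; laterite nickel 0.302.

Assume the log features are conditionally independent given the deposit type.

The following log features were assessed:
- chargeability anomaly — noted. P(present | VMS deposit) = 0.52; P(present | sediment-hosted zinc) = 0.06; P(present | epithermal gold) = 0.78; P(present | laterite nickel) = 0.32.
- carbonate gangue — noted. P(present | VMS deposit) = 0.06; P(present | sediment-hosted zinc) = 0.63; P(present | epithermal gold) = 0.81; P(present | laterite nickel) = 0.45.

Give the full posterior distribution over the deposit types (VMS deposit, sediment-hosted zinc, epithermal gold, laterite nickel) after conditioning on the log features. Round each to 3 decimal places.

For each hypothesis, the unnormalized posterior weight is prior × product of the log feature likelihoods:
  VMS deposit: 0.276 × 0.52 × 0.06 = 0.0086112
  sediment-hosted zinc: 0.324 × 0.06 × 0.63 = 0.012247
  epithermal gold: 0.098 × 0.78 × 0.81 = 0.061916
  laterite nickel: 0.302 × 0.32 × 0.45 = 0.043488
Normalizing constant Z = 0.0086112 + 0.012247 + 0.061916 + 0.043488 = 0.12626.
P(VMS deposit | evidence) = 0.0086112 / 0.12626 ≈ 0.068
P(sediment-hosted zinc | evidence) = 0.012247 / 0.12626 ≈ 0.097
P(epithermal gold | evidence) = 0.061916 / 0.12626 ≈ 0.490
P(laterite nickel | evidence) = 0.043488 / 0.12626 ≈ 0.344

0.068, 0.097, 0.490, 0.344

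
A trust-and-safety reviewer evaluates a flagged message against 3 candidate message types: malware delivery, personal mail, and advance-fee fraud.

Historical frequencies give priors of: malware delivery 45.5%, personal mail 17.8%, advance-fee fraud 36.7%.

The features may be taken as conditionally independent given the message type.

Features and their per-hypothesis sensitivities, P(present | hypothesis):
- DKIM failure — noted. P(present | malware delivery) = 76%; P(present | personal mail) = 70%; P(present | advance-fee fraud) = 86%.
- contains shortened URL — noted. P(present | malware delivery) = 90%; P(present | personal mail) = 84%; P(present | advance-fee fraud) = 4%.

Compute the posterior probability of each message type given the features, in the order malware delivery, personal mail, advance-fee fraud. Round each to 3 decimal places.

0.726, 0.244, 0.029

For each hypothesis, the unnormalized posterior weight is prior × product of the feature likelihoods:
  malware delivery: 0.455 × 0.76 × 0.90 = 0.31122
  personal mail: 0.178 × 0.70 × 0.84 = 0.10466
  advance-fee fraud: 0.367 × 0.86 × 0.04 = 0.012625
The unnormalized weights sum to 0.42851.
P(malware delivery | evidence) = 0.31122 / 0.42851 ≈ 0.726
P(personal mail | evidence) = 0.10466 / 0.42851 ≈ 0.244
P(advance-fee fraud | evidence) = 0.012625 / 0.42851 ≈ 0.029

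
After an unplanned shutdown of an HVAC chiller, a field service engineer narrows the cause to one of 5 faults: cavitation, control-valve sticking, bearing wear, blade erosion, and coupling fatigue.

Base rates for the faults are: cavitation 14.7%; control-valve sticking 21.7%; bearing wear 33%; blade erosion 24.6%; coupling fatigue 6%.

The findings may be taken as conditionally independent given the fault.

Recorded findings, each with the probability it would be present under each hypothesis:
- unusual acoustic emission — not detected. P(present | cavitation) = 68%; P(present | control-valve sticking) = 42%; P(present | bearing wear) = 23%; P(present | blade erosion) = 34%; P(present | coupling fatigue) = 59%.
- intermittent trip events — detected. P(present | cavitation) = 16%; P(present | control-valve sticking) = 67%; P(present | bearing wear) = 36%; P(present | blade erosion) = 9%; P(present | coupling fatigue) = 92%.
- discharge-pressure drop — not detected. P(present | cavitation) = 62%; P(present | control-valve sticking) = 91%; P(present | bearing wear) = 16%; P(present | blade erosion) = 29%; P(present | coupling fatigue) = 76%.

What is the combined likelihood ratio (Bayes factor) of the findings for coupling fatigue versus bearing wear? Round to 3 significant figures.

0.389

Take the product of per-finding likelihoods under each hypothesis (using 1 − P(present | H) for each absent finding), then divide.
  coupling fatigue: (1 − 0.59) × 0.92 × (1 − 0.76) = 0.090528
  bearing wear: (1 − 0.23) × 0.36 × (1 − 0.16) = 0.23285
Bayes factor = 0.090528 / 0.23285 ≈ 0.389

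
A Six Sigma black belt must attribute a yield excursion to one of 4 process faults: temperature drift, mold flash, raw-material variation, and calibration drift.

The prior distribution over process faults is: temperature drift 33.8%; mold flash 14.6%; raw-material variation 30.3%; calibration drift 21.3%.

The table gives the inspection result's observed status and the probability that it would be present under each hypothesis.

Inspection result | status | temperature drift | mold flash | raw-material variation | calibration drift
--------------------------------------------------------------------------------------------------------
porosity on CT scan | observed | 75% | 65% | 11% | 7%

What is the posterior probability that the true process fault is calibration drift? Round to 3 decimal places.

Multiply each prior by the likelihood of the inspection result:
  temperature drift: 0.338 × 0.75 = 0.2535
  mold flash: 0.146 × 0.65 = 0.0949
  raw-material variation: 0.303 × 0.11 = 0.03333
  calibration drift: 0.213 × 0.07 = 0.01491
Marginal likelihood of the evidence = 0.39664.
P(calibration drift | evidence) = 0.01491 / 0.39664 ≈ 0.038.

0.038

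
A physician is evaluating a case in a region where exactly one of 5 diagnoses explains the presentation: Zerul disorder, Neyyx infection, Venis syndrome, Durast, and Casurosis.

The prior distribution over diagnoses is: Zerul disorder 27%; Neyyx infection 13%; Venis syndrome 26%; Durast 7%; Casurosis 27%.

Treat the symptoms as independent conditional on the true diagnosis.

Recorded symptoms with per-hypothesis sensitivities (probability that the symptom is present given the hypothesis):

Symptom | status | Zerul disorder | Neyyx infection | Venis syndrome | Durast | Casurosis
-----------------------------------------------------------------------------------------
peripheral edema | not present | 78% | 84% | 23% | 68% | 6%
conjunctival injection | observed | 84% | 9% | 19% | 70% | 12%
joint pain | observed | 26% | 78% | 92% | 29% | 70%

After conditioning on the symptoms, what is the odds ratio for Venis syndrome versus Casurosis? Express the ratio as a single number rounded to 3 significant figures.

1.64

Unnormalized posterior weight (prior times the symptom likelihoods) for each of the two hypotheses (using 1 − P(present | H) for each absent symptom):
  Venis syndrome: 0.26 × (1 − 0.23) × 0.19 × 0.92 = 0.034995
  Casurosis: 0.27 × (1 − 0.06) × 0.12 × 0.70 = 0.021319
Posterior odds = 0.034995 / 0.021319 ≈ 1.64.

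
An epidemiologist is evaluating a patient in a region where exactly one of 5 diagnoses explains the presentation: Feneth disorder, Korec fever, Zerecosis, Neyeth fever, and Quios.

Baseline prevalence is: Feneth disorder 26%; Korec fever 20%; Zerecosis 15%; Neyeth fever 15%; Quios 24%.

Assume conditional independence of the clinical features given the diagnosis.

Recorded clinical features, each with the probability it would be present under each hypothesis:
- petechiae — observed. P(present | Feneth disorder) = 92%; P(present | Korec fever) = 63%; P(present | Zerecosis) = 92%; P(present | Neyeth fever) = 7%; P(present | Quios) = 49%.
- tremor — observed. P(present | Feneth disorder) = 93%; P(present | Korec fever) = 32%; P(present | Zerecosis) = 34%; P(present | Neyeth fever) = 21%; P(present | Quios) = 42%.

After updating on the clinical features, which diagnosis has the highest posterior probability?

Multiply each prior by the joint likelihood of the clinical feature pattern:
  Feneth disorder: 0.26 × 0.92 × 0.93 = 0.22246
  Korec fever: 0.20 × 0.63 × 0.32 = 0.04032
  Zerecosis: 0.15 × 0.92 × 0.34 = 0.04692
  Neyeth fever: 0.15 × 0.07 × 0.21 = 0.002205
  Quios: 0.24 × 0.49 × 0.42 = 0.049392
Marginal likelihood of the evidence = 0.36129.
P(Feneth disorder | evidence) ≈ 0.22246 / 0.36129 ≈ 0.616
P(Korec fever | evidence) ≈ 0.04032 / 0.36129 ≈ 0.112
P(Zerecosis | evidence) ≈ 0.04692 / 0.36129 ≈ 0.130
P(Neyeth fever | evidence) ≈ 0.002205 / 0.36129 ≈ 0.006
P(Quios | evidence) ≈ 0.049392 / 0.36129 ≈ 0.137
The largest is 0.616, so Feneth disorder is most probable.

Feneth disorder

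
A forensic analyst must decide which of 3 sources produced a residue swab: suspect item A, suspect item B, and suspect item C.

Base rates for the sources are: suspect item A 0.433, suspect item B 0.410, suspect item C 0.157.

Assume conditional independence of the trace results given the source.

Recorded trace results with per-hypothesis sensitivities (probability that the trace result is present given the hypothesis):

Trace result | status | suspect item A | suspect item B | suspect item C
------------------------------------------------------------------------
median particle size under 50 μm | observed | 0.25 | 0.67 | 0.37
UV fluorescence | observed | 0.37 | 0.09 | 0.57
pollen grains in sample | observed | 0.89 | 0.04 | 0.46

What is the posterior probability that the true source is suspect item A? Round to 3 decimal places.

0.687

By Bayes' rule with conditional independence, the unnormalized weight for each hypothesis is prior × ∏ likelihoods:
  suspect item A: 0.433 × 0.25 × 0.37 × 0.89 = 0.035647
  suspect item B: 0.410 × 0.67 × 0.09 × 0.04 = 0.00098892
  suspect item C: 0.157 × 0.37 × 0.57 × 0.46 = 0.015231
The unnormalized weights sum to 0.051867.
P(suspect item A | evidence) = 0.035647 / 0.051867 ≈ 0.687.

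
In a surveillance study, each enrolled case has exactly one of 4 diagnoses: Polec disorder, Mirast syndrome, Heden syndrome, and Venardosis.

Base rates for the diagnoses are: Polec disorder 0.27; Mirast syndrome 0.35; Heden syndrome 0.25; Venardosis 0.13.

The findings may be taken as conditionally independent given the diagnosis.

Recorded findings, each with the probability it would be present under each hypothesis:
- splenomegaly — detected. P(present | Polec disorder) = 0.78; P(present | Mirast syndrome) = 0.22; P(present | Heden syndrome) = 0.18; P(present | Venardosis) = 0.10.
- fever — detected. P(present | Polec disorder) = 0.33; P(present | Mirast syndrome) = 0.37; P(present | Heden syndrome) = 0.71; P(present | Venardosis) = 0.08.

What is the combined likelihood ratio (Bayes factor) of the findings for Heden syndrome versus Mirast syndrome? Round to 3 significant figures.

1.57

Joint likelihood of the evidence pattern under each hypothesis:
  Heden syndrome: 0.18 × 0.71 = 0.1278
  Mirast syndrome: 0.22 × 0.37 = 0.0814
Bayes factor = 0.1278 / 0.0814 ≈ 1.57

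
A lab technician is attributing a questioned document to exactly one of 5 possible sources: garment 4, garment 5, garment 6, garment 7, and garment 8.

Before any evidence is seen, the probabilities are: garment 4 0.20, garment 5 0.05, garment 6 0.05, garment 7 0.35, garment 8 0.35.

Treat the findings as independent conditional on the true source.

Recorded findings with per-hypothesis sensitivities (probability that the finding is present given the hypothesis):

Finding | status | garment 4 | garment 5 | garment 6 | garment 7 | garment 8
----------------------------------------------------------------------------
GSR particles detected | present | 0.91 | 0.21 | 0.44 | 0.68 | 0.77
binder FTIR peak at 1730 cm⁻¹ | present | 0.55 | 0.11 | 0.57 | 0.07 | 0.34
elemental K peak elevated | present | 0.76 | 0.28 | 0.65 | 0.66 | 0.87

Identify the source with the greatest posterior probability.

By Bayes' rule with conditional independence, the unnormalized weight for each hypothesis is prior × ∏ likelihoods:
  garment 4: 0.20 × 0.91 × 0.55 × 0.76 = 0.076076
  garment 5: 0.05 × 0.21 × 0.11 × 0.28 = 0.0003234
  garment 6: 0.05 × 0.44 × 0.57 × 0.65 = 0.008151
  garment 7: 0.35 × 0.68 × 0.07 × 0.66 = 0.010996
  garment 8: 0.35 × 0.77 × 0.34 × 0.87 = 0.079718
Normalizing constant Z = 0.076076 + 0.0003234 + 0.008151 + 0.010996 + 0.079718 = 0.17526.
P(garment 4 | evidence) ≈ 0.076076 / 0.17526 ≈ 0.434
P(garment 5 | evidence) ≈ 0.0003234 / 0.17526 ≈ 0.002
P(garment 6 | evidence) ≈ 0.008151 / 0.17526 ≈ 0.047
P(garment 7 | evidence) ≈ 0.010996 / 0.17526 ≈ 0.063
P(garment 8 | evidence) ≈ 0.079718 / 0.17526 ≈ 0.455
The largest is 0.455, so garment 8 is most probable.

garment 8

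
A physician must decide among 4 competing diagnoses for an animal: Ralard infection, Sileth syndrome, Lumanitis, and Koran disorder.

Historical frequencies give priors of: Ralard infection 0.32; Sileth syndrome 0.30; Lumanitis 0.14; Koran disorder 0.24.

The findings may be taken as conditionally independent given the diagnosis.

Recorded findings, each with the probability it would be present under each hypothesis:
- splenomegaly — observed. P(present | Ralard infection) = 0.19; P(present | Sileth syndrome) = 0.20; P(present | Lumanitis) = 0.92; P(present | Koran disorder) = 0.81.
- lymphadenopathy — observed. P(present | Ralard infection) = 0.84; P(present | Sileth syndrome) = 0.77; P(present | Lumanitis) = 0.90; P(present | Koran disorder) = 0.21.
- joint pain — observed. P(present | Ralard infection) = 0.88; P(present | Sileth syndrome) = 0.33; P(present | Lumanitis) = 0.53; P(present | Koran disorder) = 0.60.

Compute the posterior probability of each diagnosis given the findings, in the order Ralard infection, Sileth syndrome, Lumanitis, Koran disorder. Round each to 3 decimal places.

0.308, 0.104, 0.420, 0.168

By Bayes' rule with conditional independence, the unnormalized weight for each hypothesis is prior × ∏ likelihoods:
  Ralard infection: 0.32 × 0.19 × 0.84 × 0.88 = 0.044943
  Sileth syndrome: 0.30 × 0.20 × 0.77 × 0.33 = 0.015246
  Lumanitis: 0.14 × 0.92 × 0.90 × 0.53 = 0.061438
  Koran disorder: 0.24 × 0.81 × 0.21 × 0.60 = 0.024494
Marginal likelihood of the evidence = 0.14612.
P(Ralard infection | evidence) = 0.044943 / 0.14612 ≈ 0.308
P(Sileth syndrome | evidence) = 0.015246 / 0.14612 ≈ 0.104
P(Lumanitis | evidence) = 0.061438 / 0.14612 ≈ 0.420
P(Koran disorder | evidence) = 0.024494 / 0.14612 ≈ 0.168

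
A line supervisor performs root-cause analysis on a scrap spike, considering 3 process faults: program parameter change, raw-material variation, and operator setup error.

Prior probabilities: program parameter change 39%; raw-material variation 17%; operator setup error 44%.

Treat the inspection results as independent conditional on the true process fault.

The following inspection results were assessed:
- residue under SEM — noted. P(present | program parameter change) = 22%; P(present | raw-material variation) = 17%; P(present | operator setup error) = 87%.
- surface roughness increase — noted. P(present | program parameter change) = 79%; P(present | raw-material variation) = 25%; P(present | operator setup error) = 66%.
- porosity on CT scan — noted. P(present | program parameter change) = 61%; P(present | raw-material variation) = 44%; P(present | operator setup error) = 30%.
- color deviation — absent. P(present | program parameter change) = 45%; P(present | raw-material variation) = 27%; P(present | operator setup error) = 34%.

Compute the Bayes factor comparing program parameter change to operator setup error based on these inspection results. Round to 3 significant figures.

0.513

Take the product of per-inspection result likelihoods under each hypothesis (using 1 − P(present | H) for each absent inspection result), then divide.
  program parameter change: 0.22 × 0.79 × 0.61 × (1 − 0.45) = 0.05831
  operator setup error: 0.87 × 0.66 × 0.30 × (1 − 0.34) = 0.11369
Bayes factor = 0.05831 / 0.11369 ≈ 0.513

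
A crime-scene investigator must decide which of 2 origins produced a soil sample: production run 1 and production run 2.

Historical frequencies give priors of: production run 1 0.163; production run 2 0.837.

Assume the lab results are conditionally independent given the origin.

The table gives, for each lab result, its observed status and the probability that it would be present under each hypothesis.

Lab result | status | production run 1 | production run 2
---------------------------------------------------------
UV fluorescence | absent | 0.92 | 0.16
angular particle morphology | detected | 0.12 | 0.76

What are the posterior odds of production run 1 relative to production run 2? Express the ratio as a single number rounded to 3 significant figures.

The normalizing constant cancels in an odds ratio, so compute prior × likelihood for the two hypotheses only (using 1 − P(present | H) for each absent lab result):
  production run 1: 0.163 × (1 − 0.92) × 0.12 = 0.0015648
  production run 2: 0.837 × (1 − 0.16) × 0.76 = 0.53434
Odds(production run 1 : production run 2) = 0.0015648 / 0.53434 ≈ 0.00293.

0.00293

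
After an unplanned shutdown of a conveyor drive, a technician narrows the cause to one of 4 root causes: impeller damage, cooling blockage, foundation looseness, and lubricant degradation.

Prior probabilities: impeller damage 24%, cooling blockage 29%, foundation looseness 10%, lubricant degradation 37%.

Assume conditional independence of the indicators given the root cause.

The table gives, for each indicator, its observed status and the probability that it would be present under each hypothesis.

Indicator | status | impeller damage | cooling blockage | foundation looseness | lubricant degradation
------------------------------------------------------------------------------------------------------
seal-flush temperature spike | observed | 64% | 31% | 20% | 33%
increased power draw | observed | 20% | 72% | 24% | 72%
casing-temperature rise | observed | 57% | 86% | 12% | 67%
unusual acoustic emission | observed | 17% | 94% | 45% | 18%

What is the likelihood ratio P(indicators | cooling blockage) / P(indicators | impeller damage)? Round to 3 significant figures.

14.5

Joint likelihood of the indicator pattern under each hypothesis:
  cooling blockage: 0.31 × 0.72 × 0.86 × 0.94 = 0.18043
  impeller damage: 0.64 × 0.20 × 0.57 × 0.17 = 0.012403
Bayes factor = 0.18043 / 0.012403 ≈ 14.5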